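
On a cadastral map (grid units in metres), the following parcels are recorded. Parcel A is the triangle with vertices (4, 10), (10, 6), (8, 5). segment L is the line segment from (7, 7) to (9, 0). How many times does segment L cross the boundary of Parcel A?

1

The segment meets the boundary at (7.333,5.833).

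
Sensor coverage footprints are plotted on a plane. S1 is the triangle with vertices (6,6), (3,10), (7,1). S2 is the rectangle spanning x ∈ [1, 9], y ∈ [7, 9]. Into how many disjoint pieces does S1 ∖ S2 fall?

S1 ∖ S2 splits into 2 disjoint pieces (area 4.125, area 0.1528).

2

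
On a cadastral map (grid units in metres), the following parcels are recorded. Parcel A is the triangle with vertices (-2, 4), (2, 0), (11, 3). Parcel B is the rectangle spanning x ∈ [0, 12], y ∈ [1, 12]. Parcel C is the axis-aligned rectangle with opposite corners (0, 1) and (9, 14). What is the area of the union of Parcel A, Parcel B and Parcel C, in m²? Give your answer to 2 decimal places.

By inclusion–exclusion:
Individual areas: |Parcel A| = 24, |Parcel B| = 132, |Parcel C| = 117.
|Parcel A∩Parcel B| = 20.1538.
|Parcel A∩Parcel C| = 19.3333.
|Parcel B∩Parcel C|: x∈[0,9], y∈[1,12] → 9·11 = 99.
|Parcel A∩Parcel B∩Parcel C| = 19.3333.
|Parcel A ∪ Parcel B ∪ Parcel C| = 273 − 138.4872 + 19.3333 = 153.85.

153.85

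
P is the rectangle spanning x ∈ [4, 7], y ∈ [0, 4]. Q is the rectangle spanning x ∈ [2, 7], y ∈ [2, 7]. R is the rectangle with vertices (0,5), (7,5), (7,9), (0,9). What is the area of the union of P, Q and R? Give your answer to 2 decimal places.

49.00

By inclusion–exclusion:
Individual areas: |P| = 12, |Q| = 25, |R| = 28.
|P∩Q|: x∈[4,7], y∈[2,4] → 3·2 = 6.
|P∩R| = 0 (no overlap).
|Q∩R|: x∈[2,7], y∈[5,7] → 5·2 = 10.
|P∩Q∩R| = 0.
|P ∪ Q ∪ R| = 65 − 16 + 0 = 49.00.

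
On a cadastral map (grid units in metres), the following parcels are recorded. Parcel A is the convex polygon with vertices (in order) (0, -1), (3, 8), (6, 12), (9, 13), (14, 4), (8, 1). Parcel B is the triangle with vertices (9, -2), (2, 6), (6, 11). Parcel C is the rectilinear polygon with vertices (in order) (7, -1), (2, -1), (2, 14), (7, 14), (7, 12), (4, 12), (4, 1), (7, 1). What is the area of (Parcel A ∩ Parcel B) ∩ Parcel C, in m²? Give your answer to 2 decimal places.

4.77

|Parcel A ∩ Parcel B| = 30.6856.
|(Parcel A ∩ Parcel B) ∩ Parcel C| = 4.77.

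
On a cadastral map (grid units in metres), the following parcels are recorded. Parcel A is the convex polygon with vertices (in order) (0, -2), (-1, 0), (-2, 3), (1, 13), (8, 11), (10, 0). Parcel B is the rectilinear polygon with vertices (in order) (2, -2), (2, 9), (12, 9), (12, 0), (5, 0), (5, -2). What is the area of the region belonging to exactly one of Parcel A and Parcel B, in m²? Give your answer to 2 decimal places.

87.43

|Parcel A| = 128.5, |Parcel B| = 96, |Parcel A∩Parcel B| = 68.5364.
|Parcel A △ Parcel B| = |Parcel A| + |Parcel B| − 2·|Parcel A∩Parcel B| = 128.5 + 96 − 137.0727 = 87.43.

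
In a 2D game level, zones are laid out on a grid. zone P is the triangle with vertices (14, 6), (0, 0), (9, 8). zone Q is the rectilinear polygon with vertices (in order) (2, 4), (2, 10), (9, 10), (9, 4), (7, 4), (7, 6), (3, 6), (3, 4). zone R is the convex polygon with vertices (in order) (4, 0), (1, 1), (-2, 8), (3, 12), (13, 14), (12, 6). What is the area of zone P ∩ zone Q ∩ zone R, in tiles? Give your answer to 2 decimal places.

The intersection is the polygon with vertices (9,4), (7,4), (7,6), (6.75,6), (9,8).
By the shoelace formula its area is 6.25.

6.25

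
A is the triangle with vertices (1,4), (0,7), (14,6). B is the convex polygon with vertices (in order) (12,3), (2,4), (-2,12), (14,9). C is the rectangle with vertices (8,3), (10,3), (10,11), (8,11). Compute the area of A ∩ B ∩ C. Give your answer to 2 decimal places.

2.25

The intersection is the polygon with vertices (8,5.077), (8,6.429), (10,6.286), (10,5.385).
By the shoelace formula its area is 2.25.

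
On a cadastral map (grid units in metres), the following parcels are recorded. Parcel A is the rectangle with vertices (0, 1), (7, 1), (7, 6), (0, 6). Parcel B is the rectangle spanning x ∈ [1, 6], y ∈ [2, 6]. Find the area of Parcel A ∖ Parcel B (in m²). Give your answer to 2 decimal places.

|Parcel A∩Parcel B|: x∈[1,6], y∈[2,6] → 5·4 = 20.
|Parcel A| = 35.
|Parcel A ∖ Parcel B| = |Parcel A| − |Parcel A∩Parcel B| = 35 − 20 = 15.00.

15.00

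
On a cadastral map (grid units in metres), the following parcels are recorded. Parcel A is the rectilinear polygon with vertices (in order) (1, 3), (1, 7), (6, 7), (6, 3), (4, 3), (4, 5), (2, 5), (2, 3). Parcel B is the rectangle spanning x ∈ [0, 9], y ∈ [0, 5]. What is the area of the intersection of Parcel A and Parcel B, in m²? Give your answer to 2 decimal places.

6.00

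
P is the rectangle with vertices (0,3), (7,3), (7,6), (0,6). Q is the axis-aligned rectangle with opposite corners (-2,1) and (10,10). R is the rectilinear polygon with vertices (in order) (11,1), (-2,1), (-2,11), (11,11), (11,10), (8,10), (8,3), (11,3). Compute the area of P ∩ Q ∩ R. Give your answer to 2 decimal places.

The intersection is the polygon with vertices (0,6), (7,6), (7,3), (0,3).
By the shoelace formula its area is 21.00.

21.00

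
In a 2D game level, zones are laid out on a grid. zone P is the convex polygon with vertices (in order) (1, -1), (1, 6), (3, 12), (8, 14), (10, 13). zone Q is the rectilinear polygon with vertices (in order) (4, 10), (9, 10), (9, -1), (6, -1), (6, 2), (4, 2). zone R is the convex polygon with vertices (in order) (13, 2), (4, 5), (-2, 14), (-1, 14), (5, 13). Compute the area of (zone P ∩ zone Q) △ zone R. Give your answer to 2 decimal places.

|zone P ∩ zone Q| = 12.8929.
|(zone P ∩ zone Q) ∩ zone R| = 12.1335.
|(zone P ∩ zone Q) △ zone R| = 12.8929 + 66.5 − 24.2669 = 55.13.

55.13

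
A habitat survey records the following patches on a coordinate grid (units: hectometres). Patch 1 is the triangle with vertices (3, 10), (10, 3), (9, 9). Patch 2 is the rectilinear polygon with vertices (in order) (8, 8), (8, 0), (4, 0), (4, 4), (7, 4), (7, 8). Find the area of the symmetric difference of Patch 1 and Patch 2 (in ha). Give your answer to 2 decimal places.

|Patch 1| = 17.5, |Patch 2| = 20, |Patch 1∩Patch 2| = 2.5.
|Patch 1 △ Patch 2| = |Patch 1| + |Patch 2| − 2·|Patch 1∩Patch 2| = 17.5 + 20 − 5 = 32.50.

32.50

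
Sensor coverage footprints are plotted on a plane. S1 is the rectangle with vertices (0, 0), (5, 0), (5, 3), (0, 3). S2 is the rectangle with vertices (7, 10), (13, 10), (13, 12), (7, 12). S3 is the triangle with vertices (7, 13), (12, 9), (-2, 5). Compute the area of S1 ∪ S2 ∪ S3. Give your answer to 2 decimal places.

By inclusion–exclusion:
Individual areas: |S1| = 15, |S2| = 12, |S3| = 38.
|S1∩S2| = 0 (no overlap).
|S1∩S3| = 0.
|S2∩S3| = 5.
|S1∩S2∩S3| = 0.
|S1 ∪ S2 ∪ S3| = 65 − 5 + 0 = 60.00.

60.00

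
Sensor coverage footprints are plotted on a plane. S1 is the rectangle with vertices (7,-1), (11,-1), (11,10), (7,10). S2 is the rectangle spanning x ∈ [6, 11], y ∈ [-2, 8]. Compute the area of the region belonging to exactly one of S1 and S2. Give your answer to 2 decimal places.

22.00

|S1∩S2|: x∈[7,11], y∈[-1,8] → 4·9 = 36.
|S1 △ S2| = |S1| + |S2| − 2·|S1∩S2| = 44 + 50 − 72 = 22.00.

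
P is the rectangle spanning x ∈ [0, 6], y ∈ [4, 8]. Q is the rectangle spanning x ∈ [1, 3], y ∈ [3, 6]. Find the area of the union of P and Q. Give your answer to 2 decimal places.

By inclusion–exclusion:
Individual areas: |P| = 24, |Q| = 6.
|P∩Q|: x∈[1,3], y∈[4,6] → 2·2 = 4.
|P ∪ Q| = 30 − 4 = 26.00.

26.00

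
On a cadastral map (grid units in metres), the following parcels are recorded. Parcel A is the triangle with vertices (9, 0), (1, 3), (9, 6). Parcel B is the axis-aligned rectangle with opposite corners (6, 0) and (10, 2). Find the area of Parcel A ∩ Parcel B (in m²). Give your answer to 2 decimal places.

The intersection is the polygon with vertices (6,1.125), (6,2), (9,2), (9,0).
By the shoelace formula its area is 4.31.

4.31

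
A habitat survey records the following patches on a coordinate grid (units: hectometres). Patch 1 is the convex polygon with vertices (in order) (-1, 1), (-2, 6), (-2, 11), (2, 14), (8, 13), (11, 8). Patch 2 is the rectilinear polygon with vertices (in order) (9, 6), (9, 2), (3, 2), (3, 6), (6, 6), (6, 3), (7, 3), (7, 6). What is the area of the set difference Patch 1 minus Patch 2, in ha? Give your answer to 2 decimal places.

99.53

|Patch 1| = 105, |Patch 1∩Patch 2| = 5.4702.
|Patch 1 ∖ Patch 2| = |Patch 1| − |Patch 1∩Patch 2| = 105 − 5.4702 = 99.53.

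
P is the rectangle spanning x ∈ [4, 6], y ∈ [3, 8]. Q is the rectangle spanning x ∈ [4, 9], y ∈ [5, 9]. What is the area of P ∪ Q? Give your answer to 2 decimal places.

By inclusion–exclusion:
Individual areas: |P| = 10, |Q| = 20.
|P∩Q|: x∈[4,6], y∈[5,8] → 2·3 = 6.
|P ∪ Q| = 30 − 6 = 24.00.

24.00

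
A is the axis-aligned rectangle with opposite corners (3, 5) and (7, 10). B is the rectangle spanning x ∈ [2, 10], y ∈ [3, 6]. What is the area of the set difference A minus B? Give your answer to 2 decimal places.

16.00

|A∩B|: x∈[3,7], y∈[5,6] → 4·1 = 4.
|A| = 20.
|A ∖ B| = |A| − |A∩B| = 20 − 4 = 16.00.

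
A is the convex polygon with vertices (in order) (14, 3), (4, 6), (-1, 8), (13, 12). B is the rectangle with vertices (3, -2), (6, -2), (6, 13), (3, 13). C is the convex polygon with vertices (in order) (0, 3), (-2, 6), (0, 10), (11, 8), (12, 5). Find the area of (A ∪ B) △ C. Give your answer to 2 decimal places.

82.98

|A ∪ B| = 101.3857.
|(A ∪ B) ∩ C| = 41.4539.
|(A ∪ B) △ C| = 101.3857 + 64.5 − 82.9078 = 82.98.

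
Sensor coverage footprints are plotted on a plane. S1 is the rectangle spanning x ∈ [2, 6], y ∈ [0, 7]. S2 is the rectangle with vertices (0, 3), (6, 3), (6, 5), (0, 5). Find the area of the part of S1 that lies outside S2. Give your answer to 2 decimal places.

|S1∩S2|: x∈[2,6], y∈[3,5] → 4·2 = 8.
|S1| = 28.
|S1 ∖ S2| = |S1| − |S1∩S2| = 28 − 8 = 20.00.

20.00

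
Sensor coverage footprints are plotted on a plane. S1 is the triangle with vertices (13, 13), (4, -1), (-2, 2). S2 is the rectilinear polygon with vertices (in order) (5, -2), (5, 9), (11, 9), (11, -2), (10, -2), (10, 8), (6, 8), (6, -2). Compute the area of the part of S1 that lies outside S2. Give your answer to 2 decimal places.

46.09

|S1| = 55.5, |S1∩S2| = 9.4102.
|S1 ∖ S2| = |S1| − |S1∩S2| = 55.5 − 9.4102 = 46.09.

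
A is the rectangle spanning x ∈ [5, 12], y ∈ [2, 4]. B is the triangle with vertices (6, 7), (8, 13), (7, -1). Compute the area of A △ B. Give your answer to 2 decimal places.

|A| = 14, |B| = 11, |A∩B| = 1.5714.
|A △ B| = |A| + |B| − 2·|A∩B| = 14 + 11 − 3.1429 = 21.86.

21.86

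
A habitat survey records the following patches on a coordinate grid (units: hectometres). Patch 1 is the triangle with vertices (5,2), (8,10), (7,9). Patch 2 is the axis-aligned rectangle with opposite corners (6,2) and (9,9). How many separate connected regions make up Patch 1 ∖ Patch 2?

Patch 1 ∖ Patch 2 splits into 2 disjoint pieces (area 0.4167, area 0.3125).

2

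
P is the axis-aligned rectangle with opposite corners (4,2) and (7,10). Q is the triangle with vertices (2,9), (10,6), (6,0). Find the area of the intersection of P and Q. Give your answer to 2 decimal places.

15.67

The intersection is the polygon with vertices (7,2), (5.111,2), (4,4.5), (4,8.25), (7,7.125).
By the shoelace formula its area is 15.67.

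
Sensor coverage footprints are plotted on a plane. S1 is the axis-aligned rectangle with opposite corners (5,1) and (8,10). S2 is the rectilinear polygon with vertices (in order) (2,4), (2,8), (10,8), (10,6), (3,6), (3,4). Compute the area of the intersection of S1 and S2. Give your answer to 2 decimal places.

The intersection is the polygon with vertices (8,6), (5,6), (5,8), (8,8).
By the shoelace formula its area is 6.00.

6.00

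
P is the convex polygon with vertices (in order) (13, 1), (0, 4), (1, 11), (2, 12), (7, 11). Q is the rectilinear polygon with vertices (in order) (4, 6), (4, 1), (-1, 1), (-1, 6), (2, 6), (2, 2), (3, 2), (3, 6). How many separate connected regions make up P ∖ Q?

P ∖ Q is a single connected region.

1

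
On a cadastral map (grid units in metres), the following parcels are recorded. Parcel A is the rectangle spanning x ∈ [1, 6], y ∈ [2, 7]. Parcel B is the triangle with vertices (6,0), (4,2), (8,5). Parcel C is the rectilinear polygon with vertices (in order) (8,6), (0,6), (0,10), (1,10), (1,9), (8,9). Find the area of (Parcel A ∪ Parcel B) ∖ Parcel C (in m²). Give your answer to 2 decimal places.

|Parcel A ∪ Parcel B| = 30.5.
|(Parcel A ∪ Parcel B) ∩ Parcel C| = 5.
|(Parcel A ∪ Parcel B) ∖ Parcel C| = 30.5 − 5 = 25.50.

25.50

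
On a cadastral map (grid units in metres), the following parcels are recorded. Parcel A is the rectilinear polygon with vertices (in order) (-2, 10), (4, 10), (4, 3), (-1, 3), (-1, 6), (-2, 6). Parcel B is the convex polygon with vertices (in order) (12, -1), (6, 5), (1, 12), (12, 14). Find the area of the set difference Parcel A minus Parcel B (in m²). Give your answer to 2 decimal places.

|Parcel A| = 39, |Parcel A∩Parcel B| = 1.7286.
|Parcel A ∖ Parcel B| = |Parcel A| − |Parcel A∩Parcel B| = 39 − 1.7286 = 37.27.

37.27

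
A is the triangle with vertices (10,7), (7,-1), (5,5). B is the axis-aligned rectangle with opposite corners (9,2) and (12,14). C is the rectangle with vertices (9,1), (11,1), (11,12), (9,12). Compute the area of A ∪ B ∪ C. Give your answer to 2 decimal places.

53.87

By inclusion–exclusion:
Individual areas: |A| = 17, |B| = 36, |C| = 22.
|A∩B| = 1.1333.
|A∩C| = 1.1333.
|B∩C|: x∈[9,11], y∈[2,12] → 2·10 = 20.
|A∩B∩C| = 1.1333.
|A ∪ B ∪ C| = 75 − 22.2667 + 1.1333 = 53.87.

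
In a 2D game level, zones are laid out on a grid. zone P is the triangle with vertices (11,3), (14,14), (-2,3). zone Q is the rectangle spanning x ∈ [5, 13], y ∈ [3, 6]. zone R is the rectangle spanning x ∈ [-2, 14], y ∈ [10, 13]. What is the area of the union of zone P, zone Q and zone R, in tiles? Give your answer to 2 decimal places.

By inclusion–exclusion:
Individual areas: |zone P| = 71.5, |zone Q| = 24, |zone R| = 48.
|zone P∩zone Q| = 19.2273.
|zone P∩zone R| = 8.8636.
|zone Q∩zone R| = 0 (no overlap).
|zone P∩zone Q∩zone R| = 0.
|zone P ∪ zone Q ∪ zone R| = 143.5 − 28.0909 + 0 = 115.41.

115.41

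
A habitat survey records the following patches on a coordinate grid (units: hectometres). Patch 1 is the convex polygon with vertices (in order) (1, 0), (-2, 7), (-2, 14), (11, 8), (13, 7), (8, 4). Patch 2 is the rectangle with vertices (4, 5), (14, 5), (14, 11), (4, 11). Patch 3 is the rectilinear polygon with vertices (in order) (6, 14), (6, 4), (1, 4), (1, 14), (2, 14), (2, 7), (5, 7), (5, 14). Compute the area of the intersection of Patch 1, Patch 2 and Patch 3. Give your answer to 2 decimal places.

7.54

The intersection is the polygon with vertices (4,5), (4,7), (5,7), (5,10.769), (6,10.308), (6,5).
By the shoelace formula its area is 7.54.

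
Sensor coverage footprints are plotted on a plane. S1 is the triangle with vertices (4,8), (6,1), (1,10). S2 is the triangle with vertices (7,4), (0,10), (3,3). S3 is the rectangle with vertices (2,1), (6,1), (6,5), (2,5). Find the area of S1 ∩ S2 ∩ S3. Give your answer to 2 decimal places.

1.32

The intersection is the polygon with vertices (4.659,3.415), (3.778,5), (4.857,5), (5.267,3.567).
By the shoelace formula its area is 1.32.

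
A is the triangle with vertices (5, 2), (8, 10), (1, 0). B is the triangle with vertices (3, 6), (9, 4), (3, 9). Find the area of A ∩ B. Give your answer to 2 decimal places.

The intersection is the polygon with vertices (6.111,4.963), (4.784,5.405), (5.716,6.737), (6.524,6.064).
By the shoelace formula its area is 1.67.

1.67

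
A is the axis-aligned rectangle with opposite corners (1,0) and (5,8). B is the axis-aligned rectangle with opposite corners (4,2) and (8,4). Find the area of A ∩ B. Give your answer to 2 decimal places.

|A∩B|: x∈[4,5], y∈[2,4] → 1·2 = 2.

2.00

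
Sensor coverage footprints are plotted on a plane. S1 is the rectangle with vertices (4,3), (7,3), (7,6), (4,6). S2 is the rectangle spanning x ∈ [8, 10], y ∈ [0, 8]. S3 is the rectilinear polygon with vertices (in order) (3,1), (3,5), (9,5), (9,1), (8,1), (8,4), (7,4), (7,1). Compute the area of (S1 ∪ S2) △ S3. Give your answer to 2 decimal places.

|S1 ∪ S2| = 25.
|(S1 ∪ S2) ∩ S3| = 10.
|(S1 ∪ S2) △ S3| = 25 + 21 − 20 = 26.00.

26.00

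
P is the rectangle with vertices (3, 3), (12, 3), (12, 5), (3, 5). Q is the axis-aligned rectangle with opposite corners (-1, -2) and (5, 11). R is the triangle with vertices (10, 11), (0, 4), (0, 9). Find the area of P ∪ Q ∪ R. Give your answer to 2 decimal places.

98.25

By inclusion–exclusion:
Individual areas: |P| = 18, |Q| = 78, |R| = 25.
|P∩Q|: x∈[3,5], y∈[3,5] → 2·2 = 4.
|P∩R| = 0.
|Q∩R| = 18.75.
|P∩Q∩R| = 0.
|P ∪ Q ∪ R| = 121 − 22.75 + 0 = 98.25.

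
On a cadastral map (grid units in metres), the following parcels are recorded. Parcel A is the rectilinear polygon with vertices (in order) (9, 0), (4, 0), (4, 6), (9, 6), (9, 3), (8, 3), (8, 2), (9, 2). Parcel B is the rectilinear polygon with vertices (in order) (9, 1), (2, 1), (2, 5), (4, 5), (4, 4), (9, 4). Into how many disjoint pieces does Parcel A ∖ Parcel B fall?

2

Parcel A ∖ Parcel B splits into 2 disjoint pieces (area 5, area 10).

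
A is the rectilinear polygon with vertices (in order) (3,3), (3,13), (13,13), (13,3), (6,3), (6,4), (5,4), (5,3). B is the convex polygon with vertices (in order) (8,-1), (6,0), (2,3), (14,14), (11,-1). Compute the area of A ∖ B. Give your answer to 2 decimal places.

48.60

|A| = 99, |A∩B| = 50.3962.
|A ∖ B| = |A| − |A∩B| = 99 − 50.3962 = 48.60.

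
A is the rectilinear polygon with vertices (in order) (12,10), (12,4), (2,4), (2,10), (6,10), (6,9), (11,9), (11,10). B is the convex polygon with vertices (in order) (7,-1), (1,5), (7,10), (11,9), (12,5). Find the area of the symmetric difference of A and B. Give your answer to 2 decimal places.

|A| = 55, |B| = 68, |A∩B| = 41.5833.
|A △ B| = |A| + |B| − 2·|A∩B| = 55 + 68 − 83.1667 = 39.83.

39.83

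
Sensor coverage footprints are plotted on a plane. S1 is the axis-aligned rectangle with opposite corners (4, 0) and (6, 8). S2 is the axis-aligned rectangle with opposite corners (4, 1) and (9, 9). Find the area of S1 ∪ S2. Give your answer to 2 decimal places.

By inclusion–exclusion:
Individual areas: |S1| = 16, |S2| = 40.
|S1∩S2|: x∈[4,6], y∈[1,8] → 2·7 = 14.
|S1 ∪ S2| = 56 − 14 = 42.00.

42.00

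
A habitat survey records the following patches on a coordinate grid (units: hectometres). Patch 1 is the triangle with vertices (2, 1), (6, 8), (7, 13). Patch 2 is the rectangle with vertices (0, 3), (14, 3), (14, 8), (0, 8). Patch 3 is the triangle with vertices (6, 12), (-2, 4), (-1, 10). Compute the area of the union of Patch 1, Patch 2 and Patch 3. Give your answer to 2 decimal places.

91.02

By inclusion–exclusion:
Individual areas: |Patch 1| = 6.5, |Patch 2| = 70, |Patch 3| = 20.
|Patch 1∩Patch 2| = 3.4821.
|Patch 1∩Patch 3| = 0.
|Patch 2∩Patch 3| = 2.
|Patch 1∩Patch 2∩Patch 3| = 0.
|Patch 1 ∪ Patch 2 ∪ Patch 3| = 96.5 − 5.4821 + 0 = 91.02.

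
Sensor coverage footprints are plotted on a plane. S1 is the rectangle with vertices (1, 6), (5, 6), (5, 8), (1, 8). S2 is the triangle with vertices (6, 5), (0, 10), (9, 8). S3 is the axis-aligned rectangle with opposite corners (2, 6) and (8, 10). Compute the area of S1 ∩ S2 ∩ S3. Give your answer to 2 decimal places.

The intersection is the polygon with vertices (5,6), (4.8,6), (2.4,8), (5,8).
By the shoelace formula its area is 2.80.

2.80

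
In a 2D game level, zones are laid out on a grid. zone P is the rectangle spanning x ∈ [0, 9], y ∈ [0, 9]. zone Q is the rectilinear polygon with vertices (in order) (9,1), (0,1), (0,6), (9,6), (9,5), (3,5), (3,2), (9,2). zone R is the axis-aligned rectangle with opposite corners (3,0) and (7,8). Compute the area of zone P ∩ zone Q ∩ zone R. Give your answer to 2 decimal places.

8.00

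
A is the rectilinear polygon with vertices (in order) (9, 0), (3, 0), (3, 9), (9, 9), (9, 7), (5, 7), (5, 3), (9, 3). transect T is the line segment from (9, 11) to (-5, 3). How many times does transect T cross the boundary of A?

2

The segment meets the boundary at (3,7.571), (5.5,9).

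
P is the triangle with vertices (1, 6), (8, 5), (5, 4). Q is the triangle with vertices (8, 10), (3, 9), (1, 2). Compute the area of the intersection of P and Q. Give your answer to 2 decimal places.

1.16

The intersection is the polygon with vertices (4.111,5.556), (3.435,4.783), (2,5.5), (2.098,5.843).
By the shoelace formula its area is 1.16.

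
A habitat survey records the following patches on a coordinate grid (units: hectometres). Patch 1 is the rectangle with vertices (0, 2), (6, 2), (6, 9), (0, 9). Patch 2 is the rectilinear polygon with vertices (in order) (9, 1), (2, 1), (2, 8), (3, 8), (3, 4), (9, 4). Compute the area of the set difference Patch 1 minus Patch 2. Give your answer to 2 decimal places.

30.00

|Patch 1| = 42, |Patch 1∩Patch 2| = 12.
|Patch 1 ∖ Patch 2| = |Patch 1| − |Patch 1∩Patch 2| = 42 − 12 = 30.00.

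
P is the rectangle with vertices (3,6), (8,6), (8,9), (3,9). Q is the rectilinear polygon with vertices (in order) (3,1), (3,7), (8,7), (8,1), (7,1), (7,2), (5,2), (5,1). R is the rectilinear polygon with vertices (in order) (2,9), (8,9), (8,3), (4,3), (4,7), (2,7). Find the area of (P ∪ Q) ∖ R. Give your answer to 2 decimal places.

12.00

|P ∪ Q| = 38.
|(P ∪ Q) ∩ R| = 26.
|(P ∪ Q) ∖ R| = 38 − 26 = 12.00.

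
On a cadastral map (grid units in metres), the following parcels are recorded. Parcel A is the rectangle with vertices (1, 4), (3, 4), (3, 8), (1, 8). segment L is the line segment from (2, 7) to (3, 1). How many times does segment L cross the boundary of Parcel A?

The segment meets the boundary at (2.5,4).

1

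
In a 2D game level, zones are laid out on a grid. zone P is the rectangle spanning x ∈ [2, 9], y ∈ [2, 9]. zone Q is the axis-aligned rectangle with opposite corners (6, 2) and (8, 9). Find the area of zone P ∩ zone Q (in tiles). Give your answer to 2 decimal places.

14.00

|zone P∩zone Q|: x∈[6,8], y∈[2,9] → 2·7 = 14.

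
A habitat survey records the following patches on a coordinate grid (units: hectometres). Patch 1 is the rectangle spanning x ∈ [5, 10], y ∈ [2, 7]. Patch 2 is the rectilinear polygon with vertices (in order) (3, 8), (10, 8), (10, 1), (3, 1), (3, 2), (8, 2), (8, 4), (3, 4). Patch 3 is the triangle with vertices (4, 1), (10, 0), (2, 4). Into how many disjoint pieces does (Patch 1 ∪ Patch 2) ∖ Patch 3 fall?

2

(Patch 1 ∪ Patch 2) ∖ Patch 3 splits into 2 disjoint pieces (area 40.75, area 0.6667).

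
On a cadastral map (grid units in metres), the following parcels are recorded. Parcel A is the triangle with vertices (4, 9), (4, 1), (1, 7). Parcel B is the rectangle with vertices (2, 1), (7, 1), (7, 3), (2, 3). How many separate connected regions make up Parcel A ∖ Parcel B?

1

Parcel A ∖ Parcel B is a single connected region.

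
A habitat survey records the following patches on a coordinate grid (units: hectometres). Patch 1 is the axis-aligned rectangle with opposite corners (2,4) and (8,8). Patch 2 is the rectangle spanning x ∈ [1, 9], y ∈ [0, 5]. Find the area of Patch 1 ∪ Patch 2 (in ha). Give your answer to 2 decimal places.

By inclusion–exclusion:
Individual areas: |Patch 1| = 24, |Patch 2| = 40.
|Patch 1∩Patch 2|: x∈[2,8], y∈[4,5] → 6·1 = 6.
|Patch 1 ∪ Patch 2| = 64 − 6 = 58.00.

58.00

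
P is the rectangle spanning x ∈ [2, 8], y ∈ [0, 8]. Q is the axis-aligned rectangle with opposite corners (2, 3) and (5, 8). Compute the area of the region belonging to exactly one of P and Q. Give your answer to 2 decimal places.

33.00

|P∩Q|: x∈[2,5], y∈[3,8] → 3·5 = 15.
|P △ Q| = |P| + |Q| − 2·|P∩Q| = 48 + 15 − 30 = 33.00.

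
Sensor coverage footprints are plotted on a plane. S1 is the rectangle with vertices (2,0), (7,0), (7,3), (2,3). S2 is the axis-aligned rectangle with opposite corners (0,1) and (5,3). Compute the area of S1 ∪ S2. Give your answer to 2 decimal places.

19.00

By inclusion–exclusion:
Individual areas: |S1| = 15, |S2| = 10.
|S1∩S2|: x∈[2,5], y∈[1,3] → 3·2 = 6.
|S1 ∪ S2| = 25 − 6 = 19.00.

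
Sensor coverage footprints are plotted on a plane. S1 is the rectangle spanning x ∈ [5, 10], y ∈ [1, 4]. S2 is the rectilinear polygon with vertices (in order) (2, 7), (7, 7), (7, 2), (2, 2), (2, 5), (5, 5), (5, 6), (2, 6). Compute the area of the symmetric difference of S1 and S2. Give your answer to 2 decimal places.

29.00

|S1| = 15, |S2| = 22, |S1∩S2| = 4.
|S1 △ S2| = |S1| + |S2| − 2·|S1∩S2| = 15 + 22 − 8 = 29.00.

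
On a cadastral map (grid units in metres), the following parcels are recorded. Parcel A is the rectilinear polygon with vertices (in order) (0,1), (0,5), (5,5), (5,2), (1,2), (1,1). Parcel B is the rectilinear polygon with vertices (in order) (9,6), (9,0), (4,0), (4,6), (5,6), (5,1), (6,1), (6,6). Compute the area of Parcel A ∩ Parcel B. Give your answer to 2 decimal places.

3.00

The intersection is the polygon with vertices (5,5), (5,2), (4,2), (4,5).
By the shoelace formula its area is 3.00.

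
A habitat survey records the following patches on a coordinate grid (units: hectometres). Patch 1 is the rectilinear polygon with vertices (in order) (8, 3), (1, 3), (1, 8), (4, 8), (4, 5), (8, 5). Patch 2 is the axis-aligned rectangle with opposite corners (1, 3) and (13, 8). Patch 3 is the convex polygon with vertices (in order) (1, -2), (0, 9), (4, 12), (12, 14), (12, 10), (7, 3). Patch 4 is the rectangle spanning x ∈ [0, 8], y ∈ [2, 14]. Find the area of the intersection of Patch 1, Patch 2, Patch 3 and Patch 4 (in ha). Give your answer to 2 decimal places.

22.30

The intersection is the polygon with vertices (4,8), (4,5), (8,5), (8,4.4), (7,3), (1,3), (1,8).
By the shoelace formula its area is 22.30.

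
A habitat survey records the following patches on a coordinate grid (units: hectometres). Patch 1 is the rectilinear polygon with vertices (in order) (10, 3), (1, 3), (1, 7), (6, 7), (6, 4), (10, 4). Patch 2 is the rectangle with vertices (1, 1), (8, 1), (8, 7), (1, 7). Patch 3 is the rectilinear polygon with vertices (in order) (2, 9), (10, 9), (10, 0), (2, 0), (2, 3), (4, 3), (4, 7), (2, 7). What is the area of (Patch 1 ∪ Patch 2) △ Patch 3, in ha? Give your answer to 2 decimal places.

48.00

|Patch 1 ∪ Patch 2| = 44.
|(Patch 1 ∪ Patch 2) ∩ Patch 3| = 30.
|(Patch 1 ∪ Patch 2) △ Patch 3| = 44 + 64 − 60 = 48.00.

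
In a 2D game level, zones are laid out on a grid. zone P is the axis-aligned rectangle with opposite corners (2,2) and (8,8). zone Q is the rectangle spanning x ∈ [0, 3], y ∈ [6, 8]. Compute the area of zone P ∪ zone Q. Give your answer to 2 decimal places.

40.00

By inclusion–exclusion:
Individual areas: |zone P| = 36, |zone Q| = 6.
|zone P∩zone Q|: x∈[2,3], y∈[6,8] → 1·2 = 2.
|zone P ∪ zone Q| = 42 − 2 = 40.00.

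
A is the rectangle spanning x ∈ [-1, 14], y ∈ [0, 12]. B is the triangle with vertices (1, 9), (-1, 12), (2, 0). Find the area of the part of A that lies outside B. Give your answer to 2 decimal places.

|A| = 180, |A∩B| = 7.5.
|A ∖ B| = |A| − |A∩B| = 180 − 7.5 = 172.50.

172.50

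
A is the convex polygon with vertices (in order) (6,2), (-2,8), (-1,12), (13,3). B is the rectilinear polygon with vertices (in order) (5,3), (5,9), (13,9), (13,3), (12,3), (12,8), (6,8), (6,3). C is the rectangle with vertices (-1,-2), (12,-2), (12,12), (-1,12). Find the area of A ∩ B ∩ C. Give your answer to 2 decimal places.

4.82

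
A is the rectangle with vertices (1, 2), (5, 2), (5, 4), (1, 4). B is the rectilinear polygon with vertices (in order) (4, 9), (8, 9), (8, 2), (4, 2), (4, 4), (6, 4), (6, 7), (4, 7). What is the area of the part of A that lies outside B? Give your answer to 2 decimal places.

|A| = 8, |A∩B| = 2.
|A ∖ B| = |A| − |A∩B| = 8 − 2 = 6.00.

6.00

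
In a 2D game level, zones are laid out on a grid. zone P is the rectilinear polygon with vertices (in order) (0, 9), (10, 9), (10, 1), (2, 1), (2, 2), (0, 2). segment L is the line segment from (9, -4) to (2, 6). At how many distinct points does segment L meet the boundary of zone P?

1

The segment meets the boundary at (5.5,1).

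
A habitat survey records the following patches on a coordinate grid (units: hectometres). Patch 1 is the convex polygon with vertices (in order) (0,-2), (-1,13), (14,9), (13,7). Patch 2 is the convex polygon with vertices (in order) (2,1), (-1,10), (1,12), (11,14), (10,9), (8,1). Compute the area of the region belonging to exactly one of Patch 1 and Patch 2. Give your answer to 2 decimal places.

|Patch 1| = 119, |Patch 2| = 108, |Patch 1∩Patch 2| = 85.053.
|Patch 1 △ Patch 2| = |Patch 1| + |Patch 2| − 2·|Patch 1∩Patch 2| = 119 + 108 − 170.1061 = 56.89.

56.89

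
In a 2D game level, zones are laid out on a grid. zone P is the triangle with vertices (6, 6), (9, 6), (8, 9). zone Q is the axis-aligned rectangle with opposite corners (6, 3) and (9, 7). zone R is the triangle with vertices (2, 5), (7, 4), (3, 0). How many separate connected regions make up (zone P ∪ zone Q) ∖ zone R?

1

(zone P ∪ zone Q) ∖ zone R is a single connected region.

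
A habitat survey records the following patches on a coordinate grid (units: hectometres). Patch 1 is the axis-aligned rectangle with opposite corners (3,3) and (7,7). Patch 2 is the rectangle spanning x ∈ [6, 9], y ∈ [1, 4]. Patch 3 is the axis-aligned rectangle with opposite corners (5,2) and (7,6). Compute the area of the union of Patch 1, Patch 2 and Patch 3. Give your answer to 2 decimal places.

25.00

By inclusion–exclusion:
Individual areas: |Patch 1| = 16, |Patch 2| = 9, |Patch 3| = 8.
|Patch 1∩Patch 2|: x∈[6,7], y∈[3,4] → 1·1 = 1.
|Patch 1∩Patch 3|: x∈[5,7], y∈[3,6] → 2·3 = 6.
|Patch 2∩Patch 3|: x∈[6,7], y∈[2,4] → 1·2 = 2.
|Patch 1∩Patch 2∩Patch 3| = 1.
|Patch 1 ∪ Patch 2 ∪ Patch 3| = 33 − 9 + 1 = 25.00.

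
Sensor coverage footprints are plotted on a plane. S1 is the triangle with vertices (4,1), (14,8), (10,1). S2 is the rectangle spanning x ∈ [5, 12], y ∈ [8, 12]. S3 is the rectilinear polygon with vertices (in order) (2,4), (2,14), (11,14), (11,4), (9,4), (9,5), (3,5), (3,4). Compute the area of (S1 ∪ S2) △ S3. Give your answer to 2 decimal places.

|S1 ∪ S2| = 49.
|(S1 ∪ S2) ∩ S3| = 26.4.
|(S1 ∪ S2) △ S3| = 49 + 84 − 52.8 = 80.20.

80.20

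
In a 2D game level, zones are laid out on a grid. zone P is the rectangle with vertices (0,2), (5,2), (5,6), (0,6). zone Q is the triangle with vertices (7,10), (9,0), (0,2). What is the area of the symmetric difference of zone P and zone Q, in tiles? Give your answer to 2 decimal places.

|zone P| = 20, |zone Q| = 43, |zone P∩zone Q| = 13.
|zone P △ zone Q| = |zone P| + |zone Q| − 2·|zone P∩zone Q| = 20 + 43 − 26 = 37.00.

37.00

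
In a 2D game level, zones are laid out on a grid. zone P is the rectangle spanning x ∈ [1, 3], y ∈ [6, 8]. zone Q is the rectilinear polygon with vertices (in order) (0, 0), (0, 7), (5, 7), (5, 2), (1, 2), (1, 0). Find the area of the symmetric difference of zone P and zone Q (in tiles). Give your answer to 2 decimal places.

|zone P| = 4, |zone Q| = 27, |zone P∩zone Q| = 2.
|zone P △ zone Q| = |zone P| + |zone Q| − 2·|zone P∩zone Q| = 4 + 27 − 4 = 27.00.

27.00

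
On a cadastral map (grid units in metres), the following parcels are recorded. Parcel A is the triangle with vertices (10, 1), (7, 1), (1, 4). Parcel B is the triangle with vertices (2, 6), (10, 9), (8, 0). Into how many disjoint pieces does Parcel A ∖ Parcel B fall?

Parcel A ∖ Parcel B splits into 2 disjoint pieces (area 0.4904, area 2.25).

2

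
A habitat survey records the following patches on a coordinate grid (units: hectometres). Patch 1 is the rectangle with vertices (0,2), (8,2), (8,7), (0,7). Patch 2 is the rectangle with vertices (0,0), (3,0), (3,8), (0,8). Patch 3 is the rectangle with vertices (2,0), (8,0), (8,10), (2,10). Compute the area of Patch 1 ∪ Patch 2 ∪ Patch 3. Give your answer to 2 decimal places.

By inclusion–exclusion:
Individual areas: |Patch 1| = 40, |Patch 2| = 24, |Patch 3| = 60.
|Patch 1∩Patch 2|: x∈[0,3], y∈[2,7] → 3·5 = 15.
|Patch 1∩Patch 3|: x∈[2,8], y∈[2,7] → 6·5 = 30.
|Patch 2∩Patch 3|: x∈[2,3], y∈[0,8] → 1·8 = 8.
|Patch 1∩Patch 2∩Patch 3| = 5.
|Patch 1 ∪ Patch 2 ∪ Patch 3| = 124 − 53 + 5 = 76.00.

76.00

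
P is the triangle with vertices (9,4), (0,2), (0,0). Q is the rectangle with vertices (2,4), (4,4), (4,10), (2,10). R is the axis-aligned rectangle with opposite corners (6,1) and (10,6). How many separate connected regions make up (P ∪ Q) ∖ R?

(P ∪ Q) ∖ R splits into 2 disjoint pieces (area 8, area 12).

2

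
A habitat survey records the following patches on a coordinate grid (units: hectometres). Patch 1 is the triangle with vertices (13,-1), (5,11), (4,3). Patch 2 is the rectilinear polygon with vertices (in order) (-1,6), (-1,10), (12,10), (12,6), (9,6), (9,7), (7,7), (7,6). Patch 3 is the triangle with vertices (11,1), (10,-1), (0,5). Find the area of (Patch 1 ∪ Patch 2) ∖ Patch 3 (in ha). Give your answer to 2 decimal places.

73.97

|Patch 1 ∪ Patch 2| = 79.5.
|(Patch 1 ∪ Patch 2) ∩ Patch 3| = 5.5277.
|(Patch 1 ∪ Patch 2) ∖ Patch 3| = 79.5 − 5.5277 = 73.97.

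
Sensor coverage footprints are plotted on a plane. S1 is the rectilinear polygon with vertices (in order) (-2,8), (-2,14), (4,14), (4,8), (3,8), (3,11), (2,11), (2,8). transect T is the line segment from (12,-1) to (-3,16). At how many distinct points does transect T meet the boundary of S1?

The segment meets the boundary at (-1.235,14), (2,10.333), (3,9.2), (4,8.067).

4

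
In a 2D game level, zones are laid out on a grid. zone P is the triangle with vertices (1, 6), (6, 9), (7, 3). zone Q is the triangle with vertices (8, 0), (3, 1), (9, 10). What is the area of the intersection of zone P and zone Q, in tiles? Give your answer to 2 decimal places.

2.93

The intersection is the polygon with vertices (7,3), (5,4), (6.467,6.2).
By the shoelace formula its area is 2.93.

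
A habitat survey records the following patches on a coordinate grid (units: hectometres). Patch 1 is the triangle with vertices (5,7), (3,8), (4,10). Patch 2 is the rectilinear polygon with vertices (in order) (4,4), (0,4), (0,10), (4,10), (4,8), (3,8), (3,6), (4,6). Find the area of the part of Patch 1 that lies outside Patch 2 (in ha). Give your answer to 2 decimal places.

1.50

|Patch 1| = 2.5, |Patch 1∩Patch 2| = 1.
|Patch 1 ∖ Patch 2| = |Patch 1| − |Patch 1∩Patch 2| = 2.5 − 1 = 1.50.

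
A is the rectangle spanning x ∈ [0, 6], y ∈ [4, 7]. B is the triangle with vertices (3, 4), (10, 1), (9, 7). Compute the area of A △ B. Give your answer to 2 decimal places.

33.00

|A| = 18, |B| = 19.5, |A∩B| = 2.25.
|A △ B| = |A| + |B| − 2·|A∩B| = 18 + 19.5 − 4.5 = 33.00.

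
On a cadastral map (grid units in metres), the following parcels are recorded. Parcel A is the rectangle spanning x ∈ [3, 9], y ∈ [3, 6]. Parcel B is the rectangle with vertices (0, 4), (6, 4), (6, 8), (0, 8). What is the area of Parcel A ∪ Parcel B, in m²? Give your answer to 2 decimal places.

36.00

By inclusion–exclusion:
Individual areas: |Parcel A| = 18, |Parcel B| = 24.
|Parcel A∩Parcel B|: x∈[3,6], y∈[4,6] → 3·2 = 6.
|Parcel A ∪ Parcel B| = 42 − 6 = 36.00.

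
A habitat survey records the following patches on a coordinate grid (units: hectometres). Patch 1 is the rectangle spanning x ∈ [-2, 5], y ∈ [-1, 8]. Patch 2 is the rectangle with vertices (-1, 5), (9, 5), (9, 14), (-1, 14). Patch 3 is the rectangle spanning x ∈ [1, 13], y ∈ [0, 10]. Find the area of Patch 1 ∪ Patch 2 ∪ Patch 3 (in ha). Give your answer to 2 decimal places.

195.00

By inclusion–exclusion:
Individual areas: |Patch 1| = 63, |Patch 2| = 90, |Patch 3| = 120.
|Patch 1∩Patch 2|: x∈[-1,5], y∈[5,8] → 6·3 = 18.
|Patch 1∩Patch 3|: x∈[1,5], y∈[0,8] → 4·8 = 32.
|Patch 2∩Patch 3|: x∈[1,9], y∈[5,10] → 8·5 = 40.
|Patch 1∩Patch 2∩Patch 3| = 12.
|Patch 1 ∪ Patch 2 ∪ Patch 3| = 273 − 90 + 12 = 195.00.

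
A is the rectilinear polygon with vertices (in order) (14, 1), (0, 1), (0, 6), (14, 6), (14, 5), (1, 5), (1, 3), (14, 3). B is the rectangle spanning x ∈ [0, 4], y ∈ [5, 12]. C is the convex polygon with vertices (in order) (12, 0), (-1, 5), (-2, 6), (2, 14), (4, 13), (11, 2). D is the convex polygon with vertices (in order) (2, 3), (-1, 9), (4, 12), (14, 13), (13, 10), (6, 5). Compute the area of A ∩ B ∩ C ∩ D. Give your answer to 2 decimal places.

The intersection is the polygon with vertices (4,5), (1,5), (0.5,6), (4,6).
By the shoelace formula its area is 3.25.

3.25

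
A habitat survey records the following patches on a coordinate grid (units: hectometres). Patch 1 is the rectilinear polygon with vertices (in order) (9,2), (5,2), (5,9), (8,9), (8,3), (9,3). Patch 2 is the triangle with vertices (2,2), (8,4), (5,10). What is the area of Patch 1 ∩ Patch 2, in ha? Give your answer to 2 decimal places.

10.25

The intersection is the polygon with vertices (5,9), (5.5,9), (8,4), (5,3).
By the shoelace formula its area is 10.25.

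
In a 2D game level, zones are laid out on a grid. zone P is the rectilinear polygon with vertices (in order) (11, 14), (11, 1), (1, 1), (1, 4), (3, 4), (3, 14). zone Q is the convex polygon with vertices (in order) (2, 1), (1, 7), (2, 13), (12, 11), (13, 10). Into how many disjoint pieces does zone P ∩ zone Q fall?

zone P ∩ zone Q is a single connected region.

1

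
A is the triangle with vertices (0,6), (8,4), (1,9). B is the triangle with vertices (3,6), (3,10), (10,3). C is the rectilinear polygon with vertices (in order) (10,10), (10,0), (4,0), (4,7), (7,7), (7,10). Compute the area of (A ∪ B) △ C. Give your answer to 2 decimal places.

|A ∪ B| = 22.7714.
|(A ∪ B) ∩ C| = 9.2.
|(A ∪ B) △ C| = 22.7714 + 51 − 18.4 = 55.37.

55.37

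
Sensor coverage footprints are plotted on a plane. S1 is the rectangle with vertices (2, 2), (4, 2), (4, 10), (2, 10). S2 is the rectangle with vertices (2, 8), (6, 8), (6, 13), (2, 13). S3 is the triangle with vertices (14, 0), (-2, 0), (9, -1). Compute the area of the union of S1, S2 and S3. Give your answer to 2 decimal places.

40.00

By inclusion–exclusion:
Individual areas: |S1| = 16, |S2| = 20, |S3| = 8.
|S1∩S2|: x∈[2,4], y∈[8,10] → 2·2 = 4.
|S1∩S3| = 0.
|S2∩S3| = 0.
|S1∩S2∩S3| = 0.
|S1 ∪ S2 ∪ S3| = 44 − 4 + 0 = 40.00.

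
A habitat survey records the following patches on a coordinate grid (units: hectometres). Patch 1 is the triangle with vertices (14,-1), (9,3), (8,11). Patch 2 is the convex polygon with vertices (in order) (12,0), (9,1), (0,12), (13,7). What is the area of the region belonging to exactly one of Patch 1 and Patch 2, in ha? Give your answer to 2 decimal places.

|Patch 1| = 18, |Patch 2| = 60, |Patch 1∩Patch 2| = 15.025.
|Patch 1 △ Patch 2| = |Patch 1| + |Patch 2| − 2·|Patch 1∩Patch 2| = 18 + 60 − 30.05 = 47.95.

47.95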